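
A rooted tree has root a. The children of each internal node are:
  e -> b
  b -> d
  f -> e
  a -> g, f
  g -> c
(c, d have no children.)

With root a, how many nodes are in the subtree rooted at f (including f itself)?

4

Descendants of f (including itself): f, e, b, d. That's 4.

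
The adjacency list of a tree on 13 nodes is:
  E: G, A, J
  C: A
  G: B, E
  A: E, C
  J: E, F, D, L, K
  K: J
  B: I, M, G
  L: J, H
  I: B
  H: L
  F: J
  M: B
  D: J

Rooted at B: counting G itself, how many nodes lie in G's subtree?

The subtree rooted at G contains: G, E, J, A, L, K, F, D, C, H — 10 nodes.

10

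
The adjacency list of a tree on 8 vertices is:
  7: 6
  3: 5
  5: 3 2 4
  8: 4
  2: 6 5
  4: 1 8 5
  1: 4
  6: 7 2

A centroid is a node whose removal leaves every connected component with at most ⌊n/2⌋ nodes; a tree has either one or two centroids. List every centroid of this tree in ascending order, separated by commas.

5

If 5 is removed the pieces have sizes 3, 3, 1, all ≤ ⌊8/2⌋ = 4.
Every other node leaves some component of size > 4, so the centroid is unique.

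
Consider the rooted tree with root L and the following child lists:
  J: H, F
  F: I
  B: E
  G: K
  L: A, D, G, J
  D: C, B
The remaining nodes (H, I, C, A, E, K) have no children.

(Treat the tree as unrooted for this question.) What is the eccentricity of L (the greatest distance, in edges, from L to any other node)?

3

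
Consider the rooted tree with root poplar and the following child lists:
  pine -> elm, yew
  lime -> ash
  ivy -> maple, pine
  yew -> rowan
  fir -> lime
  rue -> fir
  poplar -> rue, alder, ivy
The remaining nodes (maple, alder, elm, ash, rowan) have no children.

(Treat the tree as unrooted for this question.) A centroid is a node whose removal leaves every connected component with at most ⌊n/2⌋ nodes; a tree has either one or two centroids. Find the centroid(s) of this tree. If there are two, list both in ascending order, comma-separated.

Delete poplar: the remaining components have sizes 6, 4, 1. Max 6 ≤ 6, so poplar is a centroid.
Its neighbour ivy also leaves a largest component of size 6, so both are centroids.

ivy, poplar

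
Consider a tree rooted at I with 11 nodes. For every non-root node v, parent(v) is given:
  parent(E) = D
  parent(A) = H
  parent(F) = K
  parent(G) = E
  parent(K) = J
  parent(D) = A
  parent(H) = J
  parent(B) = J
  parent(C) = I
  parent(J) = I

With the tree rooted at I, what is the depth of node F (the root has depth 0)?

3

Path from I to F: I → J → K → F, which has 3 edges.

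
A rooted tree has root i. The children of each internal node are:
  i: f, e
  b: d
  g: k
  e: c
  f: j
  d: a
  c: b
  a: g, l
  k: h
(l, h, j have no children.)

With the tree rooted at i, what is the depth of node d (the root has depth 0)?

4

i–e–c–b–d — 4 edges.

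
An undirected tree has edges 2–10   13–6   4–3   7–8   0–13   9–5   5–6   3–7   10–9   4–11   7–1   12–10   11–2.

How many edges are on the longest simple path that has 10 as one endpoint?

Distances from 10 peak at 6, attained at 8 (1 also at distance 6).
10-2-11-4-3-7-8

6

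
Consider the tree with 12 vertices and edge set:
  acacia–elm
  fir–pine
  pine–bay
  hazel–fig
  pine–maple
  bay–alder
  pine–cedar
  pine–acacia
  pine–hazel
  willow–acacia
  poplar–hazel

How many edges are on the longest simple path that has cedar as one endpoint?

3

Distances from cedar peak at 3, attained at alder (elm, poplar, fig, willow also at distance 3).
cedar-pine-bay-alder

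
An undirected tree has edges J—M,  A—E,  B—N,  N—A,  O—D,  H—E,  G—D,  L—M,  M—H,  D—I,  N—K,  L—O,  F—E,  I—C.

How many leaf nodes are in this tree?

Exactly 6 nodes have a single neighbour: B, C, F, G, J, K.

6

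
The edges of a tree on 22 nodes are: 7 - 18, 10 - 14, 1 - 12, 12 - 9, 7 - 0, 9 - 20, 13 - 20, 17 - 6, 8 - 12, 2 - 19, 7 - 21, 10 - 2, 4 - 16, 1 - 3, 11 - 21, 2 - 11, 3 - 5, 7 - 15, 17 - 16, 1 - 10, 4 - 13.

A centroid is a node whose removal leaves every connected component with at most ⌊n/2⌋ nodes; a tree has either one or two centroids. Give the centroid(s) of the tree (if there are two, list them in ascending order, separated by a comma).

Delete 1: the remaining components have sizes 10, 9, 2. Max 10 ≤ 11, so 1 is a centroid.
No neighbour of 1 does as well, so 1 is the unique centroid.

1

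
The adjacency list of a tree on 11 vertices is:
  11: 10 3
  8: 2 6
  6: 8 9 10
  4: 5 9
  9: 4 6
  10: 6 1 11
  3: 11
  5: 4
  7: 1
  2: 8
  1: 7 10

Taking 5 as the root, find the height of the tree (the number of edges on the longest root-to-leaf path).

7 sits deepest: 5 – 4 – 9 – 6 – 10 – 1 – 7 — 6 edges from the root.

6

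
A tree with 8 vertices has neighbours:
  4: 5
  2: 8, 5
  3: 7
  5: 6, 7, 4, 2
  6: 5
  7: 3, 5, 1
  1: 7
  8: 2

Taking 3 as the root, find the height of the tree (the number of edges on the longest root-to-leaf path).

4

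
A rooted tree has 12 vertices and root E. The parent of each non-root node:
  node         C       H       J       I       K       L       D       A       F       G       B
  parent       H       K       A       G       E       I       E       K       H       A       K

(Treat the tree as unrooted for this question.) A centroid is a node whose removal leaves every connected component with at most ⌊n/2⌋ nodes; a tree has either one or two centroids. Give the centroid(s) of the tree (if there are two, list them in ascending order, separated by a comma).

K

Removing K splits the tree into components of sizes 5, 3, 2, 1; the largest is 5 ≤ ⌊12/2⌋ = 6.
No neighbour of K does as well, so K is the unique centroid.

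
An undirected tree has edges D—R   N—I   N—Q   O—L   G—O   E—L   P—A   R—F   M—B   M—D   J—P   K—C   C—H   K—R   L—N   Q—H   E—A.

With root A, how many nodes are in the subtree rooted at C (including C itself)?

Descendants of C (including itself): C, K, R, F, D, M, B. That's 7.

7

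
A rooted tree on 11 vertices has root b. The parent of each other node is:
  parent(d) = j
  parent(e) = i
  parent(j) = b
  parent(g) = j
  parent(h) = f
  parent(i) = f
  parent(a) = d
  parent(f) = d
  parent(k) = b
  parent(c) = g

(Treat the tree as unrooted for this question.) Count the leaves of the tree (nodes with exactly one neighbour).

Degree-1 nodes: a, c, e, h, k — 5 of them.

5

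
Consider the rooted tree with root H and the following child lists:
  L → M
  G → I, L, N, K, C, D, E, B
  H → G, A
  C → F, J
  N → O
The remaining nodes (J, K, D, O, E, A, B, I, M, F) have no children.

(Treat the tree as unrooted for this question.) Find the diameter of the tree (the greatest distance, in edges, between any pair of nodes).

4

A longest path is O–N–G–H–A, with 4 edges.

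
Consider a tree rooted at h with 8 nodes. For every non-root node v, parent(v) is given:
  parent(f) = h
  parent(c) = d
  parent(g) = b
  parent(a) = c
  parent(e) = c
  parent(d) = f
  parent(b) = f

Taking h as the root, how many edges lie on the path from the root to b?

2

Climbing from b to the root: b – f – h. That's 2 steps.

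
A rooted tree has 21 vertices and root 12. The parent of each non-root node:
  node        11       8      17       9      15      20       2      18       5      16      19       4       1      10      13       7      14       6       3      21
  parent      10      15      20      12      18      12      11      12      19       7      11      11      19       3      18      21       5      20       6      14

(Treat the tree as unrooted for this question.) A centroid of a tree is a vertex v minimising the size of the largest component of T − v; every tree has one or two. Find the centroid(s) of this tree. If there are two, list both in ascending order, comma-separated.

Removing 10 splits the tree into components of sizes 10, 10; the largest is 10 ≤ ⌊21/2⌋ = 10.
No neighbour of 10 does as well, so 10 is the unique centroid.

10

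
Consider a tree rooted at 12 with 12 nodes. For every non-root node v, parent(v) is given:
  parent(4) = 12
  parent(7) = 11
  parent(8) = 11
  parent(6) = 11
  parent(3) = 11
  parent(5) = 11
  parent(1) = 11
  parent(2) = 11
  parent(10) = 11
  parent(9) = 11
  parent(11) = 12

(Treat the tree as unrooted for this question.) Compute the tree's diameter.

A longest path is 4–12–11–9, with 3 edges.

3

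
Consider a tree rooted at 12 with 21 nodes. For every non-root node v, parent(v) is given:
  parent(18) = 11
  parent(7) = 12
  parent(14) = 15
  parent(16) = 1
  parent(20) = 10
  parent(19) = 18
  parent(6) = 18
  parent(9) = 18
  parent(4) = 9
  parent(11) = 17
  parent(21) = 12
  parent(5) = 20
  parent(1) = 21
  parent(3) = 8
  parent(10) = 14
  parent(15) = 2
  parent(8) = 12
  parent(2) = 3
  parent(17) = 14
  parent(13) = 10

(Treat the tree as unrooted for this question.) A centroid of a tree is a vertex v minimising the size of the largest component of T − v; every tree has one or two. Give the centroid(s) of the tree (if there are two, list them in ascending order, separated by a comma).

Delete 14: the remaining components have sizes 9, 7, 4. Max 9 ≤ 10, so 14 is a centroid.
No neighbour of 14 does as well, so 14 is the unique centroid.

14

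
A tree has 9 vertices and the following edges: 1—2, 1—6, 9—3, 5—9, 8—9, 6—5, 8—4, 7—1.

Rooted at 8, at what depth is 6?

Climbing from 6 to the root: 6–5–9–8. That's 3 steps.

3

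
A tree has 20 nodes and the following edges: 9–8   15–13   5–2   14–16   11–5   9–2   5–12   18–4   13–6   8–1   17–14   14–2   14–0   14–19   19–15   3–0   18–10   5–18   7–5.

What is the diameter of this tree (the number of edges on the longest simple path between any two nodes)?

8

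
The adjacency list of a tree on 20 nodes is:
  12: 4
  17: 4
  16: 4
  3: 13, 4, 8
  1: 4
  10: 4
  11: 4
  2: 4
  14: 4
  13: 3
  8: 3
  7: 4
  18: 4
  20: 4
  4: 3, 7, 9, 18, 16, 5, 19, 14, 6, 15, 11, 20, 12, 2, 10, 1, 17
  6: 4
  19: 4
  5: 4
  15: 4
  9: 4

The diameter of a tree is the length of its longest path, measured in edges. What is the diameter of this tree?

3

Starting from 8, a farthest node is 12 at distance 3.
One longest path: 8 - 3 - 4 - 12.
So the diameter is 3.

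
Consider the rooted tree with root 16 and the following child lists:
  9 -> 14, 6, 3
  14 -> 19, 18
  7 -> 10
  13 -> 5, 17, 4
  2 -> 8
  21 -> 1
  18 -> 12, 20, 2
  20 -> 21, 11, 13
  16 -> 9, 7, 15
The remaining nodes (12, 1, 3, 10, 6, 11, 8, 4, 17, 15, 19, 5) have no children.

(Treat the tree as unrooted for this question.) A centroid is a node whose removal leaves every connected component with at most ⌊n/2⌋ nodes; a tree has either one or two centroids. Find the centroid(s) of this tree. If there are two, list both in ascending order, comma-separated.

If 18 is removed the pieces have sizes 9, 8, 2, 1, all ≤ ⌊21/2⌋ = 10.
Every other node leaves some component of size > 10, so the centroid is unique.

18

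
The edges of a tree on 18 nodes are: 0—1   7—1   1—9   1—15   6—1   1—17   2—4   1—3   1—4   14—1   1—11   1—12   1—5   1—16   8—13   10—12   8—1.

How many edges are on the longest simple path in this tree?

BFS from 2 reaches 10 last, at distance 4; BFS from 10 confirms no node is farther.
Path: 2-4-1-12-10.

4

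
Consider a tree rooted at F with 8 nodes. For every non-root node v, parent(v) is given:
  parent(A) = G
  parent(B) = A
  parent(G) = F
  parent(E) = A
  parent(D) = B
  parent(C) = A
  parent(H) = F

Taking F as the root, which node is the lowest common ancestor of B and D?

B

Ancestors of B (toward the root): B, A, G, F.
Ancestors of D: D, B, A, G, F.
The deepest node appearing in both lists is B.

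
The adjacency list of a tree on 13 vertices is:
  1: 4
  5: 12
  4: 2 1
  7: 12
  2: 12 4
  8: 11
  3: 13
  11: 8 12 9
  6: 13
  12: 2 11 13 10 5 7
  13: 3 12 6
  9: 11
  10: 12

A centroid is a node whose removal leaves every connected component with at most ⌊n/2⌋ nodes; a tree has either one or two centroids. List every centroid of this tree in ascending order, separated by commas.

12

If 12 is removed the pieces have sizes 3, 3, 3, 1, 1, 1, all ≤ ⌊13/2⌋ = 6.
No neighbour of 12 does as well, so 12 is the unique centroid.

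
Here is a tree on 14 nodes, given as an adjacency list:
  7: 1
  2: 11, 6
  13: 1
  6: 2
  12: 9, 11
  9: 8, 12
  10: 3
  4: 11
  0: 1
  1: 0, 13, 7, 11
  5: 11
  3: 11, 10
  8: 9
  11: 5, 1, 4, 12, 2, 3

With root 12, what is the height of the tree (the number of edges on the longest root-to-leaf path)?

0 sits deepest: 12-11-1-0 — 3 edges from the root.

3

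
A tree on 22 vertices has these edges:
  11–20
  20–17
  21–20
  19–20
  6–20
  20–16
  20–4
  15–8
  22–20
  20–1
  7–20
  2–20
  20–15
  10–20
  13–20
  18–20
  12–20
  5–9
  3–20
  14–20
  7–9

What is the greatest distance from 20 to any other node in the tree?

3

A farthest node from 20 is 5.
The path 20 – 7 – 9 – 5 has 3 edges.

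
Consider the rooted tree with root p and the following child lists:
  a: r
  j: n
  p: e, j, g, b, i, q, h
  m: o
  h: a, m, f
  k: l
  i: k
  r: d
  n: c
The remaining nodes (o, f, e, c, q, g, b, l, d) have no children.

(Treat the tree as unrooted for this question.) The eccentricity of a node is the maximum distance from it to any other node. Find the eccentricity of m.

5

The node farthest from m is c (l also at distance 5), via m – h – p – j – n – c — 5 edges.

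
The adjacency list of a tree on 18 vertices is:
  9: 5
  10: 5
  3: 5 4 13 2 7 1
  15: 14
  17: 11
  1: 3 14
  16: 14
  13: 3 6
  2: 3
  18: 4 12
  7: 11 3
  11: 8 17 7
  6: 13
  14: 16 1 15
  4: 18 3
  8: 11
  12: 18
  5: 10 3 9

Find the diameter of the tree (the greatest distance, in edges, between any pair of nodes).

6

BFS from 12 reaches 17 last, at distance 6; BFS from 17 confirms no node is farther.
Path: 12-18-4-3-7-11-17.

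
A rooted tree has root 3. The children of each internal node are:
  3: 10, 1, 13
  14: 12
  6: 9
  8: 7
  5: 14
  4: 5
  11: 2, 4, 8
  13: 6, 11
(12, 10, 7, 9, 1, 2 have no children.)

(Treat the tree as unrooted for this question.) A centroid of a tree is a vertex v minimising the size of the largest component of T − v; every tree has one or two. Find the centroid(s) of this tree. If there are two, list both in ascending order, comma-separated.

11

Removing 11 splits the tree into components of sizes 6, 4, 2, 1; the largest is 6 ≤ ⌊14/2⌋ = 7.
Every other node leaves some component of size > 7, so the centroid is unique.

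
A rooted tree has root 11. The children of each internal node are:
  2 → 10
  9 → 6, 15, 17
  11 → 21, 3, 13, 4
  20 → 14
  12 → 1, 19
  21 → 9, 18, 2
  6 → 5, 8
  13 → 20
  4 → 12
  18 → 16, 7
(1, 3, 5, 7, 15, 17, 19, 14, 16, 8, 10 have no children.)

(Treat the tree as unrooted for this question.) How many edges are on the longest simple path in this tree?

A longest path is 8–6–9–21–11–4–12–1, with 7 edges.

7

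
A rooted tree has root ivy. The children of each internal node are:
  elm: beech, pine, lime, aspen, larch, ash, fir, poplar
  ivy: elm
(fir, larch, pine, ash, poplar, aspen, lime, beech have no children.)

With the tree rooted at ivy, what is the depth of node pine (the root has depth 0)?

Path from ivy to pine: ivy–elm–pine, which has 2 edges.

2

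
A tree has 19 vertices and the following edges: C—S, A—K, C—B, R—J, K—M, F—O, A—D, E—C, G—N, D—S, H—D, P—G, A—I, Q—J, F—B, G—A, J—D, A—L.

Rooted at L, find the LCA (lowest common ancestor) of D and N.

Path D→root: D A L; path N→root: N G A L.
First common node: A.

A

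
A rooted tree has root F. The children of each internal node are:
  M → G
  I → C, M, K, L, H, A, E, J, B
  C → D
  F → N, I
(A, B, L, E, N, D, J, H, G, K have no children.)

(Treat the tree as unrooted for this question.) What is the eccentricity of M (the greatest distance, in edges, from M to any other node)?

3

Distances from M peak at 3, attained at N (D also at distance 3).
M–I–F–N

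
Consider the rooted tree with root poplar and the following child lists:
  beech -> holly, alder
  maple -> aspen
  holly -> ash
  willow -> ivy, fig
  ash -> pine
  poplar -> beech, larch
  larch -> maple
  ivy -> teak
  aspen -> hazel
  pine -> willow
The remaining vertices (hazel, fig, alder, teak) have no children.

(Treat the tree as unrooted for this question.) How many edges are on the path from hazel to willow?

9

hazel–aspen–maple–larch–poplar–beech–holly–ash–pine–willow: 9 edges.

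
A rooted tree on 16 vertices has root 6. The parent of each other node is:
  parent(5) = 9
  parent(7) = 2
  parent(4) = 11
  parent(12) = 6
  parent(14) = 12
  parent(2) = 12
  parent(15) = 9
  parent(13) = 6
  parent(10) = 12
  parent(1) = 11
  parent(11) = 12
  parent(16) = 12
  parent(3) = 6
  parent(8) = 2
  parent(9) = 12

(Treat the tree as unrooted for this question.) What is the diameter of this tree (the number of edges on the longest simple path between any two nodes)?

4

A longest path is 13-6-12-9-5, with 4 edges.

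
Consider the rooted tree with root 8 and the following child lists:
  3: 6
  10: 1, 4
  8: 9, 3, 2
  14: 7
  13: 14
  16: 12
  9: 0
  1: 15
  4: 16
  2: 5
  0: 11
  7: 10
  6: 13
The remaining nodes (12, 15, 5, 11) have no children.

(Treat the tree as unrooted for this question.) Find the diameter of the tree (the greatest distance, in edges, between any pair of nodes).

12

BFS from 11 reaches 12 last, at distance 12; BFS from 12 confirms no node is farther.
Path: 11 – 0 – 9 – 8 – 3 – 6 – 13 – 14 – 7 – 10 – 4 – 16 – 12.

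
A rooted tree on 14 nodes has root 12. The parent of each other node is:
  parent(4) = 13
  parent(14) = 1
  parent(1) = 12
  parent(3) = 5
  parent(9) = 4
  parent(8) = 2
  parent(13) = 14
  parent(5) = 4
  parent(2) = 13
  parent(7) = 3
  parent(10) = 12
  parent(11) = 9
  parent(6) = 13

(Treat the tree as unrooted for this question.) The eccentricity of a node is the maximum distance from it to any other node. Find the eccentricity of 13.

A farthest node from 13 is 10 (7 also at distance 4).
The path 13 – 14 – 1 – 12 – 10 has 4 edges.

4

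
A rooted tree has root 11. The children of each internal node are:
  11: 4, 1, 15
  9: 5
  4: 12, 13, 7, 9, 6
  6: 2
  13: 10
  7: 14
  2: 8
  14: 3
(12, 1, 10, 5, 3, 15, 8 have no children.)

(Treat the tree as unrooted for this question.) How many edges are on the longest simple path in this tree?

6

Starting from 3, a farthest node is 8 at distance 6.
One longest path: 3-14-7-4-6-2-8.
So the diameter is 6.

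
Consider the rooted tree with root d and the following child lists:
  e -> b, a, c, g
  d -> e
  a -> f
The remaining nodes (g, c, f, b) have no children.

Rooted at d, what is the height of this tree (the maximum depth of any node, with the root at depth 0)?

f sits deepest: d-e-a-f — 3 edges from the root.

3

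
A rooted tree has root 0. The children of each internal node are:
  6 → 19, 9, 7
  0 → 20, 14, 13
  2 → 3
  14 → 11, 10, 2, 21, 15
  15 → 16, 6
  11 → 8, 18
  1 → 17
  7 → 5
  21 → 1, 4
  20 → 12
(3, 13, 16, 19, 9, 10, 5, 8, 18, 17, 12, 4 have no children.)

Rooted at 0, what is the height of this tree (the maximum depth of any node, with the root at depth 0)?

5 sits deepest: 0 → 14 → 15 → 6 → 7 → 5 — 5 edges from the root.

5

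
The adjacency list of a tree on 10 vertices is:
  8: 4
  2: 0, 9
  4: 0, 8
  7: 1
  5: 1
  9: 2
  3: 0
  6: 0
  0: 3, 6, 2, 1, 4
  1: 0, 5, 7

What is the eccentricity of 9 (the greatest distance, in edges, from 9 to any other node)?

4

A farthest node from 9 is 7 (8, 5 also at distance 4).
The path 9–2–0–1–7 has 4 edges.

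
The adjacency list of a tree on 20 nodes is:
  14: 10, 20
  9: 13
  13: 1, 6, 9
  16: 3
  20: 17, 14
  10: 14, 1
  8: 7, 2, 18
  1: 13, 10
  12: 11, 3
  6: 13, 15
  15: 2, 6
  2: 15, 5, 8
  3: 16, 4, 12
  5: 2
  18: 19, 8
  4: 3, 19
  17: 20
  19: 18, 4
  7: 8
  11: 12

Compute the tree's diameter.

15

Starting from 11, a farthest node is 17 at distance 15.
One longest path: 11 – 12 – 3 – 4 – 19 – 18 – 8 – 2 – 15 – 6 – 13 – 1 – 10 – 14 – 20 – 17.
So the diameter is 15.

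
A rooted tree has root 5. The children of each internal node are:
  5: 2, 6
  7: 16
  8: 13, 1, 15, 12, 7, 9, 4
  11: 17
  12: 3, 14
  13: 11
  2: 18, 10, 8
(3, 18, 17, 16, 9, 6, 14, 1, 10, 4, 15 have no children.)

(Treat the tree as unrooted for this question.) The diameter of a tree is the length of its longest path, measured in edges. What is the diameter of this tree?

BFS from 17 reaches 6 last, at distance 6; BFS from 6 confirms no node is farther.
Path: 17 – 11 – 13 – 8 – 2 – 5 – 6.

6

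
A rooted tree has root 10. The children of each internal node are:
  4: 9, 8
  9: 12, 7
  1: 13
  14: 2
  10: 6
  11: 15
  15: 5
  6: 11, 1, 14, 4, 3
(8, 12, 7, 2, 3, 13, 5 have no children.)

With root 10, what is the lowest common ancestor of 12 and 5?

Path 12→root: 12 9 4 6 10; path 5→root: 5 15 11 6 10.
First common node: 6.

6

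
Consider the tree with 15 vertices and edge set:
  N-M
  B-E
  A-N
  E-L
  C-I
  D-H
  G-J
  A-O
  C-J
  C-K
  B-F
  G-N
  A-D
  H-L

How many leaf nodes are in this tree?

The leaves are F, I, K, M, O.
That is 5 leaves.

5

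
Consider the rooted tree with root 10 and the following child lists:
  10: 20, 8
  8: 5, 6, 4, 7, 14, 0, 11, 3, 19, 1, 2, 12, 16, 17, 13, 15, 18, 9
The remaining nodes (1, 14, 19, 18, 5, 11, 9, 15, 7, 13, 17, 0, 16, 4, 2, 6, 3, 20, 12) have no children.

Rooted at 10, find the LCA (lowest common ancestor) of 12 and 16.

12's ancestor chain is 12, 8, 10 and 16's is 16, 8, 10; they first meet at 8.

8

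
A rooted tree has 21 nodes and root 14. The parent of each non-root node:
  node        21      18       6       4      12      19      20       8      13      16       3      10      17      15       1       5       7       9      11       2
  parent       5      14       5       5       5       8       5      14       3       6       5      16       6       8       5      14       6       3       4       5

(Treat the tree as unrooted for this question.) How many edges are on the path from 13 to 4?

Walking from 13: 13 – 3 – 5 – 4. Length 3.

3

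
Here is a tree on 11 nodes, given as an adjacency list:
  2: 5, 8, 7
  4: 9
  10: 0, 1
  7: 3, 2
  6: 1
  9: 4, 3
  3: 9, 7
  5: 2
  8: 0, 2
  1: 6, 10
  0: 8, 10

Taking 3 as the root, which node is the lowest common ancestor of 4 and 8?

3

Path 4→root: 4 9 3; path 8→root: 8 2 7 3.
First common node: 3.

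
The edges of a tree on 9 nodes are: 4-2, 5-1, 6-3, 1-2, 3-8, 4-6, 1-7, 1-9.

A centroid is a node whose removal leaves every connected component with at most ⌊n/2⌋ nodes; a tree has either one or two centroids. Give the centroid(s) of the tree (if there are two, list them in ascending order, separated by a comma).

2

If 2 is removed the pieces have sizes 4, 4, all ≤ ⌊9/2⌋ = 4.
Every other node leaves some component of size > 4, so the centroid is unique.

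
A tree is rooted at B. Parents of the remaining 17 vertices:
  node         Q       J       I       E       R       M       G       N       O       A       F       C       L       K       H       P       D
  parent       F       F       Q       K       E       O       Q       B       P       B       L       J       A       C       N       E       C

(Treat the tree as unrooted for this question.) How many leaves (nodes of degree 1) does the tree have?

Degree-1 nodes: D, G, H, I, M, R — 6 of them.

6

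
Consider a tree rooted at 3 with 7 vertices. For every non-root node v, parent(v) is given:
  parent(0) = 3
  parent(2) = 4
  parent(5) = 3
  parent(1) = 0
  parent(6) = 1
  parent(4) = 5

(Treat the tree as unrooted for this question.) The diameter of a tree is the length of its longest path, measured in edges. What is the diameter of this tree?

BFS from 2 reaches 6 last, at distance 6; BFS from 6 confirms no node is farther.
Path: 2–4–5–3–0–1–6.

6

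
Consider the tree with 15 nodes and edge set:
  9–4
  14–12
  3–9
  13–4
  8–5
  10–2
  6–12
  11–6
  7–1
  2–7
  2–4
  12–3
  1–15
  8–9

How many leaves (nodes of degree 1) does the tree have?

6

The leaves are 5, 10, 11, 13, 14, 15.
That is 6 leaves.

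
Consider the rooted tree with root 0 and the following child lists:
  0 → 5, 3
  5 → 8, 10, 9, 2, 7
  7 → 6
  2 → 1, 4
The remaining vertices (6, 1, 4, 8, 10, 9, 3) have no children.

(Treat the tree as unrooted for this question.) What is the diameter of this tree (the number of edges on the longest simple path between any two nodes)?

BFS from 4 reaches 6 last, at distance 4; BFS from 6 confirms no node is farther.
Path: 4 - 2 - 5 - 7 - 6.

4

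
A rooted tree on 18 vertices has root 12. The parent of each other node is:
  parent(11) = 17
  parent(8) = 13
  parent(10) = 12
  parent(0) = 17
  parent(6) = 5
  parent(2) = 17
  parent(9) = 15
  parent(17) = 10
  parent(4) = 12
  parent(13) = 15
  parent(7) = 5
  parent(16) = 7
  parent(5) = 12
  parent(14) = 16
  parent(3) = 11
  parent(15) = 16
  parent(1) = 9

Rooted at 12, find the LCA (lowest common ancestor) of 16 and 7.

7

Path 16→root: 16 7 5 12; path 7→root: 7 5 12.
First common node: 7.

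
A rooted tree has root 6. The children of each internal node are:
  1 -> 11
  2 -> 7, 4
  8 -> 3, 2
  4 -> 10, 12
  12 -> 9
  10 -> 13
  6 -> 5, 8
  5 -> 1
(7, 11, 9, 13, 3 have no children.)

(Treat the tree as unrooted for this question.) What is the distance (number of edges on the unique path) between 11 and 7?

6

11 - 1 - 5 - 6 - 8 - 2 - 7: 6 edges.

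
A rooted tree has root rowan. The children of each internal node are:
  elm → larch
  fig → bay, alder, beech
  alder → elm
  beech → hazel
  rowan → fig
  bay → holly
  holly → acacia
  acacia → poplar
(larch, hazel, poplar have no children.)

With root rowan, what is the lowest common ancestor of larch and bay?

fig

Path larch→root: larch elm alder fig rowan; path bay→root: bay fig rowan.
First common node: fig.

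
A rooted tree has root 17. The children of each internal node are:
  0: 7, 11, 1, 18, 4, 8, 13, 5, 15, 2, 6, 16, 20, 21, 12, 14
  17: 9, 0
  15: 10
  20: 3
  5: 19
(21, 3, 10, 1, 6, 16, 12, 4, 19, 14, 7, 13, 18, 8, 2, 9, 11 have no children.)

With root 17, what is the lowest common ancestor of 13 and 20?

Ancestors of 13 (toward the root): 13, 0, 17.
Ancestors of 20: 20, 0, 17.
The deepest node appearing in both lists is 0.

0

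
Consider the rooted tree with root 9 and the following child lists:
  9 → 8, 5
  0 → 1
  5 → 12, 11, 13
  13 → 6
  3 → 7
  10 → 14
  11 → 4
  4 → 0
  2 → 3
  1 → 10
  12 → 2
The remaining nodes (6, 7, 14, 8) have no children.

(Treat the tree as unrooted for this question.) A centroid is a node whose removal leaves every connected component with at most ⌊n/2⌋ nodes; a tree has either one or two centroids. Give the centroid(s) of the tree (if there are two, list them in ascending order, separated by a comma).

5

Removing 5 splits the tree into components of sizes 6, 4, 2, 2; the largest is 6 ≤ ⌊15/2⌋ = 7.
Every other node leaves some component of size > 7, so the centroid is unique.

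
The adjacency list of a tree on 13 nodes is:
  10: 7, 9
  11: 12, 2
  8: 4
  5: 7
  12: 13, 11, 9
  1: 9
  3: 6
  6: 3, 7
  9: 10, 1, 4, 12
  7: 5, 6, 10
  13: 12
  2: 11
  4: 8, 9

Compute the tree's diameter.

7

Starting from 2, a farthest node is 3 at distance 7.
One longest path: 2-11-12-9-10-7-6-3.
So the diameter is 7.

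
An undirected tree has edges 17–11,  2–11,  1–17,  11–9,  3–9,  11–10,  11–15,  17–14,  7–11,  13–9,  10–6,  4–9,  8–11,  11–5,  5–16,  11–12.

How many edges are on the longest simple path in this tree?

4

Starting from 3, a farthest node is 16 at distance 4.
One longest path: 3 – 9 – 11 – 5 – 16.
So the diameter is 4.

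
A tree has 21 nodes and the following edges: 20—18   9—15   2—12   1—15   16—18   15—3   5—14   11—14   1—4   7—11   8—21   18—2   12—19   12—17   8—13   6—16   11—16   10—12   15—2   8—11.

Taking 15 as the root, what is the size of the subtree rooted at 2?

16

The subtree rooted at 2 contains: 2, 18, 12, 16, 20, 10, 17, 19, 6, 11, 8, 7, 14, 13, 21, 5 — 16 nodes.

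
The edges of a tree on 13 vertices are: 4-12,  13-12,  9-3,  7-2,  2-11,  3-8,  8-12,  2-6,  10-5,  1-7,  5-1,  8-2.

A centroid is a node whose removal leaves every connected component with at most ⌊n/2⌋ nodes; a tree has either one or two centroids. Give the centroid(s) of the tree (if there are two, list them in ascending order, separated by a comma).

2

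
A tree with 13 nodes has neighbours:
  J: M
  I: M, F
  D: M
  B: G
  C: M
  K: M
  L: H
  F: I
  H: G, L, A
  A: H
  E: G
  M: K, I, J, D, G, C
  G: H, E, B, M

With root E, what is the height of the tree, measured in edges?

The longest root-to-leaf path is E-G-M-I-F (4 edges).

4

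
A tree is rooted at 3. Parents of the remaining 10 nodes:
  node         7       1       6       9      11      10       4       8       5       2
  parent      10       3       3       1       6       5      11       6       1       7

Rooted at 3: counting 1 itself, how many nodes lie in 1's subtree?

The subtree rooted at 1 contains: 1, 9, 5, 10, 7, 2 — 6 nodes.

6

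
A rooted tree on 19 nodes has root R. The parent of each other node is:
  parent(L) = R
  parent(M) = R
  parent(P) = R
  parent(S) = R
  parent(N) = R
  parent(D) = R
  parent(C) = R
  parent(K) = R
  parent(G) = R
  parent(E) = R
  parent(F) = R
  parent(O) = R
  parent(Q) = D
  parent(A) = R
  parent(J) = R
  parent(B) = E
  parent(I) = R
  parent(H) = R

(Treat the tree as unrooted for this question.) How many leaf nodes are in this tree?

The leaves are A, B, C, F, G, H, I, J, K, L, M, N, O, P, Q, S.
That is 16 leaves.

16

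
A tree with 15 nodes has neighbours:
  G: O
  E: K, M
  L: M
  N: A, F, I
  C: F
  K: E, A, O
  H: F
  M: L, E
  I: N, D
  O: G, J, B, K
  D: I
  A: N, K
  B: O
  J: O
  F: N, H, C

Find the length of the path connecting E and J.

3

Walking from E: E - K - O - J. Length 3.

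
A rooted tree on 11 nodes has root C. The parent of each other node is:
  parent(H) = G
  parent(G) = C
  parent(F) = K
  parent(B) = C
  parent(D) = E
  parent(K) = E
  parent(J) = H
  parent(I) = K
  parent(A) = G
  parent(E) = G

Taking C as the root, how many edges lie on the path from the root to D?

Climbing from D to the root: D – E – G – C. That's 3 steps.

3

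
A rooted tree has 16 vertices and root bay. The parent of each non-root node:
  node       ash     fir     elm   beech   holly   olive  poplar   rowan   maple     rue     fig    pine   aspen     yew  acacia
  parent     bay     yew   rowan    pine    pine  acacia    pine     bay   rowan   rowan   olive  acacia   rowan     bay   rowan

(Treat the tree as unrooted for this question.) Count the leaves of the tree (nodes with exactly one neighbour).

Degree-1 nodes: ash, aspen, beech, elm, fig, fir, holly, maple, poplar, rue — 10 of them.

10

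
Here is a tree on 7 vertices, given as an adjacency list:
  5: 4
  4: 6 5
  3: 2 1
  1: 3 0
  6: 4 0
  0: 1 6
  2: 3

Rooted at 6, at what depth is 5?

Path from 6 to 5: 6 – 4 – 5, which has 2 edges.

2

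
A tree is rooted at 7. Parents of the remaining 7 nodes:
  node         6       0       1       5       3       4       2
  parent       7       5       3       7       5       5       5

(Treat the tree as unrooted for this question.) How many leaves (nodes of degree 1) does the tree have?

5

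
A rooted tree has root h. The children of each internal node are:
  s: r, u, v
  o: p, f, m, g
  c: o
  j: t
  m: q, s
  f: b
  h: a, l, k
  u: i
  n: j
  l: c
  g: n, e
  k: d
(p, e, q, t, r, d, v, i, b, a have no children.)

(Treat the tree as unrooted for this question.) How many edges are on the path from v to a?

Walking from v: v – s – m – o – c – l – h – a. Length 7.

7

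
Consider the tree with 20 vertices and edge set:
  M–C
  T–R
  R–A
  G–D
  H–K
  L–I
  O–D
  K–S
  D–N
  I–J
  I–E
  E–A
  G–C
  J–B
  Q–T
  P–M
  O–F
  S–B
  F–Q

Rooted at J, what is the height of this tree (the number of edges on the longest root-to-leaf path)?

13

P sits deepest: J–I–E–A–R–T–Q–F–O–D–G–C–M–P — 13 edges from the root.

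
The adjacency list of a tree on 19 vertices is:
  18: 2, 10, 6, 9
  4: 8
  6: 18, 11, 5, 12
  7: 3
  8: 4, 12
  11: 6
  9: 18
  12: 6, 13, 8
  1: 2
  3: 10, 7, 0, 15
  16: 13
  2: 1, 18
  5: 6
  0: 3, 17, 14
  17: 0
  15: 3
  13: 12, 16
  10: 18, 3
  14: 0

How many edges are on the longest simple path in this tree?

A longest path is 14-0-3-10-18-6-12-13-16, with 8 edges.

8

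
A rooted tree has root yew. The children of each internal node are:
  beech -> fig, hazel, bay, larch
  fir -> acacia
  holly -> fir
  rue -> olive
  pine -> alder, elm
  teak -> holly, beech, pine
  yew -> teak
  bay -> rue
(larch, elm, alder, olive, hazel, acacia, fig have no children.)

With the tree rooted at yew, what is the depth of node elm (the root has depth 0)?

3

Path from yew to elm: yew–teak–pine–elm, which has 3 edges.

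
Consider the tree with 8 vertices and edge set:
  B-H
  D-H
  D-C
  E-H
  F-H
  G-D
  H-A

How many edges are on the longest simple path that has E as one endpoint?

Distances from E peak at 3, attained at G (C also at distance 3).
E-H-D-G

3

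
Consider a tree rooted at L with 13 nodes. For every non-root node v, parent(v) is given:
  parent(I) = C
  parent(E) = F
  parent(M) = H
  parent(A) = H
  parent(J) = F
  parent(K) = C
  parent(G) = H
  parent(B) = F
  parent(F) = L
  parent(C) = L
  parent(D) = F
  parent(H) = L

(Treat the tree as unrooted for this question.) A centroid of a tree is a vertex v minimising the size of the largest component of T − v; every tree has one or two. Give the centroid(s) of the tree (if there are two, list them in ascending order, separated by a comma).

L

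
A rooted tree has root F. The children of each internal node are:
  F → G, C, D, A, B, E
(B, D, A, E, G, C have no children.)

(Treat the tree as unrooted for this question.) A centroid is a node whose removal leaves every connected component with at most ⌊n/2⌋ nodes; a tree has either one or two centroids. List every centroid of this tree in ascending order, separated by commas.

Removing F splits the tree into components of sizes 1, 1, 1, 1, 1, 1; the largest is 1 ≤ ⌊7/2⌋ = 3.
Every other node leaves some component of size > 3, so the centroid is unique.

F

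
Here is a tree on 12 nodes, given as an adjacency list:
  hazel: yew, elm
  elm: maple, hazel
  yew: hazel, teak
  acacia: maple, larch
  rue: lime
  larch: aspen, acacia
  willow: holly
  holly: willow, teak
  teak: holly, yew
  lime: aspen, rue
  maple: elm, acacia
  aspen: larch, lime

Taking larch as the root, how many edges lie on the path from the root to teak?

Climbing from teak to the root: teak–yew–hazel–elm–maple–acacia–larch. That's 6 steps.

6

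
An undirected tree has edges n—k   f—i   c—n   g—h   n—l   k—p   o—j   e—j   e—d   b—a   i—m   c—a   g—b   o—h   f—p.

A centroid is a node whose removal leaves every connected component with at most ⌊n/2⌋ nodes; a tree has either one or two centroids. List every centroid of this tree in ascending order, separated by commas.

a, c

Delete c: the remaining components have sizes 8, 7. Max 8 ≤ 8, so c is a centroid.
a is adjacent to c and is also a centroid (the largest component after removing it is likewise 8).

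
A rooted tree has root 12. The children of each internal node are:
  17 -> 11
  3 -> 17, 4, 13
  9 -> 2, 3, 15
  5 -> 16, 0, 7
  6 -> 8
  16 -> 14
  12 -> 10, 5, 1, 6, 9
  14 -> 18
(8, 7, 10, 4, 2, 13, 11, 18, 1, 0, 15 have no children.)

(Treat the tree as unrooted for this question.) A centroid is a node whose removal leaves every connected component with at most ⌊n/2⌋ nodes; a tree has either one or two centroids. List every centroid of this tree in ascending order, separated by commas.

12

Delete 12: the remaining components have sizes 8, 6, 2, 1, 1. Max 8 ≤ 9, so 12 is a centroid.
No neighbour of 12 does as well, so 12 is the unique centroid.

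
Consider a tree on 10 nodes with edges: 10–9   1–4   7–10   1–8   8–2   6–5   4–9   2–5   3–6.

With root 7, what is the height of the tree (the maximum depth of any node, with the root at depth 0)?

9

The longest root-to-leaf path is 7-10-9-4-1-8-2-5-6-3 (9 edges).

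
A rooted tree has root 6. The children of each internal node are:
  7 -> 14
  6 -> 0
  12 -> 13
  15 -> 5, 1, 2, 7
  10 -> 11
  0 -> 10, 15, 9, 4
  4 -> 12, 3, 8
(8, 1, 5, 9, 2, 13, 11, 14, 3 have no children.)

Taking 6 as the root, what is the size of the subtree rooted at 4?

5

Descendants of 4 (including itself): 4, 8, 3, 12, 13. That's 5.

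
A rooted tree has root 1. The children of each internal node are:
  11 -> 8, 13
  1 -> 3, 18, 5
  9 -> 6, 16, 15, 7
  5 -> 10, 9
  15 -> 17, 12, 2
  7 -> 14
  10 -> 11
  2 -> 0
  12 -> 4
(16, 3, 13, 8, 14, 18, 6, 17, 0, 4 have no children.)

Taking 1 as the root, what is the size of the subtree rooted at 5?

16

Descendants of 5 (including itself): 5, 9, 10, 15, 6, 7, 16, 11, 12, 17, 2, 14, 8, 13, 4, 0. That's 16.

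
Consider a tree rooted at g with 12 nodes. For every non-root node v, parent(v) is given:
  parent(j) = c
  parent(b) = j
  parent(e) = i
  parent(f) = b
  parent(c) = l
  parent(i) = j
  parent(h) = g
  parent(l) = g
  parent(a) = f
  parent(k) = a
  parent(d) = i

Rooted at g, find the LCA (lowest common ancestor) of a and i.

Ancestors of a (toward the root): a, f, b, j, c, l, g.
Ancestors of i: i, j, c, l, g.
The deepest node appearing in both lists is j.

j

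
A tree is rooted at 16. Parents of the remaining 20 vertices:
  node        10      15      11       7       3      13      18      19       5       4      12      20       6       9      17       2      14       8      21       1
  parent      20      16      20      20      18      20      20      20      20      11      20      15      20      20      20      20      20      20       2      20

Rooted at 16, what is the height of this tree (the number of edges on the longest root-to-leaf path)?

4

The longest root-to-leaf path is 16 – 15 – 20 – 11 – 4 (4 edges).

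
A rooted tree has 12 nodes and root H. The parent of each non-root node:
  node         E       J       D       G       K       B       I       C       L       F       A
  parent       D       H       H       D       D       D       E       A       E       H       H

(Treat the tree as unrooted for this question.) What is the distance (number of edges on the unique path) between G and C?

4

G–D–H–A–C: 4 edges.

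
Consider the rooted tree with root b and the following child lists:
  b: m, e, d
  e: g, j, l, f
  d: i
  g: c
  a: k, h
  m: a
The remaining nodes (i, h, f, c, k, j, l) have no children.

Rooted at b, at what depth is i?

2

Path from b to i: b–d–i, which has 2 edges.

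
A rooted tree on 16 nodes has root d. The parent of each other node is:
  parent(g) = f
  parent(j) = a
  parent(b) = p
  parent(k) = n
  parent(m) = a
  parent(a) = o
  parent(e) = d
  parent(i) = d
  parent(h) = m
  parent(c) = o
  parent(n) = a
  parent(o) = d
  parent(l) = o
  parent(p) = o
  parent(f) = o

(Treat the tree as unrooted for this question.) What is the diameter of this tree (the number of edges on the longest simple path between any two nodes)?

5

Starting from h, a farthest node is e at distance 5.
One longest path: h - m - a - o - d - e.
So the diameter is 5.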